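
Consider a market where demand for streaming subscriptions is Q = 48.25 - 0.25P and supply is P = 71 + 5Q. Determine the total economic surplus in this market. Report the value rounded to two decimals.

Rewriting demand in inverse form: P = 193 - 4Q.
Equilibrium: 193 - 4Q = 71 + 5Q, so Q* = 13.5556 and P* = 138.7778.
CS = (1/2)(13.5556)(54.2222) = 367.5062 and PS = (1/2)(13.5556)(67.7778) = 459.3827, so total surplus = 826.8889.

826.89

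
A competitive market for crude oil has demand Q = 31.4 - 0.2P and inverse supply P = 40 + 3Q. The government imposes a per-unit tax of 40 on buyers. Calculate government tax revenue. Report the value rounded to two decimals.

385.00

Rewriting demand in inverse form: P = 157 - 5Q.
Without the tax, 157 - 5Q = 40 + 3Q so Q* = 14.625 and P* = 83.875.
A tax on buyers shifts demand down by 40: (157 - 40) - 5Q = 40 + 3Q, so Q_t = 9.625. Buyers pay P_b = 108.875; sellers receive P_s = P_b - 40 = 68.875.
Revenue is the tax times quantity traded: 40 x 9.625 = 385.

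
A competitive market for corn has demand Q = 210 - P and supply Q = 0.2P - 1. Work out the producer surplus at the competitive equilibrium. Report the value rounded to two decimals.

2918.40

Rewriting demand in inverse form: P = 210 - Q.
Rewriting supply in inverse form: P = 5 + 5Q.
Equilibrium: 210 - Q = 5 + 5Q, so Q* = 34.1667 and P* = 175.8333.
PS is the area between P* and the supply curve from 0 to Q*: (1/2)(34.1667)(170.8333) = 2918.4028.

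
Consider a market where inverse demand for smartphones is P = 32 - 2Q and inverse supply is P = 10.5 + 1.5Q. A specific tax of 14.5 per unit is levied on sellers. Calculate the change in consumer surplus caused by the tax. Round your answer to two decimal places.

-33.73

Without the tax, 32 - 2Q = 10.5 + 1.5Q so Q* = 6.1429 and P* = 19.7143.
A tax on sellers shifts supply up by 14.5: 32 - 2Q = 10.5 + 1.5Q + 14.5, so Q_t = 2. Buyers pay P_b = 28; sellers receive P_s = P_b - 14.5 = 13.5.
CS falls from (1/2)(6.1429)(12.2857) = 37.7347 to (1/2)(2)(4) = 4, a change of -33.7347.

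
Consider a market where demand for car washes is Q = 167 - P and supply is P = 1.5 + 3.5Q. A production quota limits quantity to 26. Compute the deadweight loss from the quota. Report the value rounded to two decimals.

261.36

Rewriting demand in inverse form: P = 167 - Q.
Without the quota, 167 - Q = 1.5 + 3.5Q gives Q* = 36.7778.
At Q = 26 the demand price is 167 - (26) = 141 and the supply price is 1.5 + 3.5(26) = 92.5.
DWL = (1/2)(gap between curves at 26) x (Q* - 26) = (1/2)(48.5)(10.7778) = 261.3611.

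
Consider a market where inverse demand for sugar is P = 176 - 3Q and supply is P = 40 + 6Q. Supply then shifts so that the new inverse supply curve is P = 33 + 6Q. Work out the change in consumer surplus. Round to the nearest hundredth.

Initial equilibrium: Q_0 = 15.1111, P_0 = 130.6667; CS_0 = (1/2)(15.1111)(45.3333) = 342.5185, PS_0 = (1/2)(15.1111)(90.6667) = 685.037.
New equilibrium: 176 - 3Q = 33 + 6Q gives Q_1 = 15.8889, P_1 = 128.3333; CS_1 = 378.6852, PS_1 = 757.3704.
Change in consumer surplus = 378.6852 - 342.5185 = 36.1667.

36.17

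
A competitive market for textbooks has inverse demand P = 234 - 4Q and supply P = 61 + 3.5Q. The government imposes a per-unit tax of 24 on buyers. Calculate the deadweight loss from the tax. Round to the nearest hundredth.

38.40

Pre-tax equilibrium: 234 - 4Q = 61 + 3.5Q gives Q* = 23.0667, P* = 141.7333.
A tax on buyers shifts demand down by 24: (234 - 24) - 4Q = 61 + 3.5Q, so Q_t = 19.8667. Buyers pay P_b = 154.5333; sellers receive P_s = P_b - 24 = 130.5333.
Deadweight loss is the triangle between the curves from Q_t to Q*: (1/2)(23.0667 - 19.8667)(24) = 38.4.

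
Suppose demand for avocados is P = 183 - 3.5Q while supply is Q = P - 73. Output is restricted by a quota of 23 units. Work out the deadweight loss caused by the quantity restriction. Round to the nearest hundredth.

Rewriting supply in inverse form: P = 73 + Q.
Unrestricted equilibrium: Q* = (183 - 73)/(3.5 + 1) = 24.4444.
At Q = 23 the demand price is 183 - 3.5(23) = 102.5 and the supply price is 73 + (23) = 96.
Deadweight loss is the triangle between the curves from 23 to 24.4444: (1/2)(102.5 - 96)(24.4444 - 23) = 4.6944.

4.69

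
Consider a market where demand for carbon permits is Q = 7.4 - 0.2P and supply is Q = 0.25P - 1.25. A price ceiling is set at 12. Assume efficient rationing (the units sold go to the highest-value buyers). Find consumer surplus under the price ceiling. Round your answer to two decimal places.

36.09

Rewriting demand in inverse form: P = 37 - 5Q.
Rewriting supply in inverse form: P = 5 + 4Q.
Without the control, 37 - 5Q = 5 + 4Q so Q* = 3.5556 and P* = 19.2222.
At P = 12, sellers supply (12 - 5)/4 = 1.75 while buyers want more, so the quantity traded is 1.75 at price 12.
The demand price at Q = 1.75 is 28.25. CS is the trapezoid between demand and 12 over [0, 1.75]: (1/2)[(37 - 12) + (28.25 - 12)](1.75) = 36.0938.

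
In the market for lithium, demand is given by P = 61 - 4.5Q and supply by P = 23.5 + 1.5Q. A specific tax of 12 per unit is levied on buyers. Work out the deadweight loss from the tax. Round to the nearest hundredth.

12.00

Without the tax, 61 - 4.5Q = 23.5 + 1.5Q so Q* = 6.25 and P* = 32.875.
A tax on buyers shifts demand down by 12: (61 - 12) - 4.5Q = 23.5 + 1.5Q, so Q_t = 4.25. Buyers pay P_b = 41.875; sellers receive P_s = P_b - 12 = 29.875.
The welfare triangle lost has base Q* - Q_t = 2 and height t = 12, so DWL = (1/2)(2)(12) = 12.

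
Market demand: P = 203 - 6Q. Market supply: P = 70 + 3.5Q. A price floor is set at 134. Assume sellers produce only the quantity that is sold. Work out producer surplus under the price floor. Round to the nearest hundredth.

504.56

Without the control, 203 - 6Q = 70 + 3.5Q so Q* = 14 and P* = 119.
At P = 134, buyers demand (203 - 134)/6 = 11.5 while sellers would supply more, so the quantity traded is 11.5 at price 134.
The supply price at Q = 11.5 is 110.25. PS is the trapezoid between 134 and supply over [0, 11.5]: (1/2)[(134 - 70) + (134 - 110.25)](11.5) = 504.5625.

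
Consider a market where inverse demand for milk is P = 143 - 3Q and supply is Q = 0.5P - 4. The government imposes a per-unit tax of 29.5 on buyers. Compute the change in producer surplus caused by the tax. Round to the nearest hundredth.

Rewriting supply in inverse form: P = 8 + 2Q.
Without the tax, 143 - 3Q = 8 + 2Q so Q* = 27 and P* = 62.
With the tax, buyers' net willingness to pay falls by 29.5: (143 - 29.5) - 3Q = 8 + 2Q, so Q_t = 21.1. Buyers pay P_b = 79.7; sellers receive P_s = P_b - 29.5 = 50.2.
Producers lose the trapezoid between P_s and P* out to Q_t plus the triangle from Q_t to Q*: change in PS = 445.21 - 729 = -283.79.

-283.79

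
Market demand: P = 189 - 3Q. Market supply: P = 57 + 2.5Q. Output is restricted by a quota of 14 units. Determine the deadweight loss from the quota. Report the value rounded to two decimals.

Unrestricted equilibrium: Q* = (189 - 57)/(3 + 2.5) = 24.
At Q = 14 the demand price is 189 - 3(14) = 147 and the supply price is 57 + 2.5(14) = 92.
Deadweight loss is the triangle between the curves from 14 to 24: (1/2)(147 - 92)(24 - 14) = 275.

275.00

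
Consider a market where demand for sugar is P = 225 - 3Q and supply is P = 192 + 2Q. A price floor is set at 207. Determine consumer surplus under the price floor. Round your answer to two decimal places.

54.00

Without the control, 225 - 3Q = 192 + 2Q so Q* = 6.6 and P* = 205.2.
At P = 207, buyers demand (225 - 207)/3 = 6 while sellers would supply more, so the quantity traded is 6 at price 207.
CS is the triangle under demand above 207: (1/2)(6)(225 - 207) = 54.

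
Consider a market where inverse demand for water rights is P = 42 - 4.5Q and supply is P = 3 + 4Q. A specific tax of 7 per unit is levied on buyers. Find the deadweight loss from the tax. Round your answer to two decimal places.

Pre-tax equilibrium: 42 - 4.5Q = 3 + 4Q gives Q* = 4.5882, P* = 21.3529.
With the tax, buyers' net willingness to pay falls by 7: (42 - 7) - 4.5Q = 3 + 4Q, so Q_t = 3.7647. Buyers pay P_b = 25.0588; sellers receive P_s = P_b - 7 = 18.0588.
Deadweight loss is the triangle between the curves from Q_t to Q*: (1/2)(4.5882 - 3.7647)(7) = 2.8824.

2.88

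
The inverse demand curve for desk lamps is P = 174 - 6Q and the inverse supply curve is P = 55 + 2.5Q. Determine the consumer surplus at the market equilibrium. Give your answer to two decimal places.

Equilibrium: 174 - 6Q = 55 + 2.5Q, so Q* = 14 and P* = 90.
CS is the area between the demand curve and P* from 0 to Q*: (1/2)(14)(84) = 588.

588.00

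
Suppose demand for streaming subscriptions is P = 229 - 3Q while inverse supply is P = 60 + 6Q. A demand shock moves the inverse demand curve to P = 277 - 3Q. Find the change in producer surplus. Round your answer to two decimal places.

686.22

Initial equilibrium: Q_0 = 18.7778, P_0 = 172.6667; CS_0 = (1/2)(18.7778)(56.3333) = 528.9074, PS_0 = (1/2)(18.7778)(112.6667) = 1057.8148.
New equilibrium: 277 - 3Q = 60 + 6Q gives Q_1 = 24.1111, P_1 = 204.6667; CS_1 = 872.0185, PS_1 = 1744.037.
Change in producer surplus = 1744.037 - 1057.8148 = 686.2222.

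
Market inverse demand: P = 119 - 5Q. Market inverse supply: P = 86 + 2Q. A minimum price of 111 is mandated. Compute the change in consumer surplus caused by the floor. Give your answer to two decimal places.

Without the control, 119 - 5Q = 86 + 2Q so Q* = 4.7143 and P* = 95.4286.
At P = 111, buyers demand (119 - 111)/5 = 1.6 while sellers would supply more, so the quantity traded is 1.6 at price 111.
CS goes from (1/2)(4.7143)(23.5714) = 55.5612 to 6.4 (computed as (119 - 111)(1.6) - (1/2)(5)(1.6)^2), a change of -49.1612.

-49.16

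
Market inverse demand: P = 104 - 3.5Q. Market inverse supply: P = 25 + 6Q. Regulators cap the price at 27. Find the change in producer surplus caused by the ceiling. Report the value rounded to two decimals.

Free-market equilibrium: 104 - 3.5Q = 25 + 6Q gives Q* = 8.3158, P* = 74.8947.
At P = 27, sellers supply (27 - 25)/6 = 0.3333 while buyers want more, so the quantity traded is 0.3333 at price 27.
PS goes from (1/2)(8.3158)(49.8947) = 207.4571 to 0.3333 (computed as (27 - 25)(0.3333) - (1/2)(6)(0.3333)^2), a change of -207.1237.

-207.12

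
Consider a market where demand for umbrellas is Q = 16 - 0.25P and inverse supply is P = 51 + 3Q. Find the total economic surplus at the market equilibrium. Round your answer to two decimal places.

Rewriting demand in inverse form: P = 64 - 4Q.
Set 64 - 4Q = 51 + 3Q, which gives 13 = 7Q, so Q* = 1.8571 and P* = 64 - 4(1.8571) = 56.5714.
CS = (1/2)(1.8571)(7.4286) = 6.898 and PS = (1/2)(1.8571)(5.5714) = 5.1735, so total surplus = 12.0714.

12.07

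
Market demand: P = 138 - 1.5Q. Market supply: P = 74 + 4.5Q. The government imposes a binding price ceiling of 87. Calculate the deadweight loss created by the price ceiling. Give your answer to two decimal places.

Without the control, 138 - 1.5Q = 74 + 4.5Q so Q* = 10.6667 and P* = 122.
At the ceiling price 87, quantity supplied is (87 - 74)/4.5 = 2.8889; supply is the short side, so Q = 2.8889 trades at P = 87.
At Q = 2.8889 the demand price is 133.6667 and the supply price is 87. Deadweight loss is the triangle between the curves from 2.8889 to 10.6667: (1/2)(133.6667 - 87)(10.6667 - 2.8889) = 181.4815.

181.48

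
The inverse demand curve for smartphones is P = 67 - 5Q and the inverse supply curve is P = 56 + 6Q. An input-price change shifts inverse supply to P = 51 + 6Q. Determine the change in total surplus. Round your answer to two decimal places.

6.14

Initial equilibrium: Q_0 = 1, P_0 = 62; CS_0 = (1/2)(1)(5) = 2.5, PS_0 = (1/2)(1)(6) = 3.
New equilibrium: 67 - 5Q = 51 + 6Q gives Q_1 = 1.4545, P_1 = 59.7273; CS_1 = 5.2893, PS_1 = 6.3471.
Change in total surplus = (5.2893 + 6.3471) - (2.5 + 3) = 6.1364.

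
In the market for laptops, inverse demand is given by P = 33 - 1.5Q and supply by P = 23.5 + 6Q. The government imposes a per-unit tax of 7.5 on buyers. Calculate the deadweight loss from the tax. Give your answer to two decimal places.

Pre-tax equilibrium: 33 - 1.5Q = 23.5 + 6Q gives Q* = 1.2667, P* = 31.1.
A tax on buyers shifts demand down by 7.5: (33 - 7.5) - 1.5Q = 23.5 + 6Q, so Q_t = 0.2667. Buyers pay P_b = 32.6; sellers receive P_s = P_b - 7.5 = 25.1.
The welfare triangle lost has base Q* - Q_t = 1 and height t = 7.5, so DWL = (1/2)(1)(7.5) = 3.75.

3.75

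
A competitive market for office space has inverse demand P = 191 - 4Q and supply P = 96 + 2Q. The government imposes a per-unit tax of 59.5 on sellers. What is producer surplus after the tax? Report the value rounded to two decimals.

Pre-tax equilibrium: 191 - 4Q = 96 + 2Q gives Q* = 15.8333, P* = 127.6667.
With the tax, sellers need 59.5 more per unit: 191 - 4Q = 96 + 2Q + 59.5, so Q_t = 5.9167. Buyers pay P_b = 167.3333; sellers receive P_s = P_b - 59.5 = 107.8333.
Producer surplus is the triangle above supply below P_s: (1/2)(5.9167)(107.8333 - 96) = 35.0069.

35.01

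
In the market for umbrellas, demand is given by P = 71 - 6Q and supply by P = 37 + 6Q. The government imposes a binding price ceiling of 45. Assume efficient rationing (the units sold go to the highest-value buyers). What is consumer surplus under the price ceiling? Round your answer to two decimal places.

Free-market equilibrium: 71 - 6Q = 37 + 6Q gives Q* = 2.8333, P* = 54.
At the ceiling price 45, quantity supplied is (45 - 37)/6 = 1.3333; supply is the short side, so Q = 1.3333 trades at P = 45.
The demand price at Q = 1.3333 is 63. CS is the trapezoid between demand and 45 over [0, 1.3333]: (1/2)[(71 - 45) + (63 - 45)](1.3333) = 29.3333.

29.33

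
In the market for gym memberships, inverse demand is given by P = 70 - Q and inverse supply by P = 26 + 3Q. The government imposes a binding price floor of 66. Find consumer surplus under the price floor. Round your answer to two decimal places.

8.00

Free-market equilibrium: 70 - Q = 26 + 3Q gives Q* = 11, P* = 59.
At P = 66, buyers demand (70 - 66)/1 = 4 while sellers would supply more, so the quantity traded is 4 at price 66.
CS is the triangle under demand above 66: (1/2)(4)(70 - 66) = 8.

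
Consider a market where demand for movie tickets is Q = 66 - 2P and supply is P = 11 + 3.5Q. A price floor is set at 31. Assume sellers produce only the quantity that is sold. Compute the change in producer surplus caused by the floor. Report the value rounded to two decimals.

Rewriting demand in inverse form: P = 33 - 0.5Q.
Without the control, 33 - 0.5Q = 11 + 3.5Q so Q* = 5.5 and P* = 30.25.
At P = 31, buyers demand (33 - 31)/0.5 = 4 while sellers would supply more, so the quantity traded is 4 at price 31.
PS goes from (1/2)(5.5)(19.25) = 52.9375 to 52 (computed as (31 - 11)(4) - (1/2)(3.5)(4)^2), a change of -0.9375.

-0.94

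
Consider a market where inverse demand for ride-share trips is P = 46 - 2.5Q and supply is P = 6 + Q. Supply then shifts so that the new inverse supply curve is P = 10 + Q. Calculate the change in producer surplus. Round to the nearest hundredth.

Initial equilibrium: Q_0 = 11.4286, P_0 = 17.4286; CS_0 = (1/2)(11.4286)(28.5714) = 163.2653, PS_0 = (1/2)(11.4286)(11.4286) = 65.3061.
New equilibrium: 46 - 2.5Q = 10 + Q gives Q_1 = 10.2857, P_1 = 20.2857; CS_1 = 132.2449, PS_1 = 52.898.
Change in producer surplus = 52.898 - 65.3061 = -12.4082.

-12.41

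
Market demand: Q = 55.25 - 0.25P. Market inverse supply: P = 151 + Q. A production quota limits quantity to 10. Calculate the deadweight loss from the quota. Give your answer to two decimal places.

Rewriting demand in inverse form: P = 221 - 4Q.
Unrestricted equilibrium: Q* = (221 - 151)/(4 + 1) = 14.
At Q = 10 the demand price is 221 - 4(10) = 181 and the supply price is 151 + (10) = 161.
DWL = (1/2)(gap between curves at 10) x (Q* - 10) = (1/2)(20)(4) = 40.

40.00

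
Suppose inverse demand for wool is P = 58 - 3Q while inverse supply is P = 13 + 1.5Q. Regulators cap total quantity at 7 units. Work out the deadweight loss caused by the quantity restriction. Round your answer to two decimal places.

20.25

Without the quota, 58 - 3Q = 13 + 1.5Q gives Q* = 10.
At Q = 7 the demand price is 58 - 3(7) = 37 and the supply price is 13 + 1.5(7) = 23.5.
DWL = (1/2)(gap between curves at 7) x (Q* - 7) = (1/2)(13.5)(3) = 20.25.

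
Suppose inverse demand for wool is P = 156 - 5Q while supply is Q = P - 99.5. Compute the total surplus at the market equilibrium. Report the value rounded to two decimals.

266.02

Rewriting supply in inverse form: P = 99.5 + Q.
Set 156 - 5Q = 99.5 + Q, which gives 56.5 = 6Q, so Q* = 9.4167 and P* = 156 - 5(9.4167) = 108.9167.
CS = (1/2)(9.4167)(47.0833) = 221.684 and PS = (1/2)(9.4167)(9.4167) = 44.3368, so total surplus = 266.0208.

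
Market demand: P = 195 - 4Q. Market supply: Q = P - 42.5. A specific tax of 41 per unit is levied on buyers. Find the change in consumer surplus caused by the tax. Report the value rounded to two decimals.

Rewriting supply in inverse form: P = 42.5 + Q.
Without the tax, 195 - 4Q = 42.5 + Q so Q* = 30.5 and P* = 73.
A tax on buyers shifts demand down by 41: (195 - 41) - 4Q = 42.5 + Q, so Q_t = 22.3. Buyers pay P_b = 105.8; sellers receive P_s = P_b - 41 = 64.8.
Consumers lose the trapezoid between P* and P_b out to Q_t plus the triangle from Q_t to Q*: change in CS = 994.58 - 1860.5 = -865.92.

-865.92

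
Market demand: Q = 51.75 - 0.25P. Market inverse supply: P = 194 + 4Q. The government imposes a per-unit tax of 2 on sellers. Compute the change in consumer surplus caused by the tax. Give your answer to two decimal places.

-1.50

Rewriting demand in inverse form: P = 207 - 4Q.
Without the tax, 207 - 4Q = 194 + 4Q so Q* = 1.625 and P* = 200.5.
With the tax, sellers need 2 more per unit: 207 - 4Q = 194 + 4Q + 2, so Q_t = 1.375. Buyers pay P_b = 201.5; sellers receive P_s = P_b - 2 = 199.5.
Consumers lose the trapezoid between P* and P_b out to Q_t plus the triangle from Q_t to Q*: change in CS = 3.7812 - 5.2812 = -1.5.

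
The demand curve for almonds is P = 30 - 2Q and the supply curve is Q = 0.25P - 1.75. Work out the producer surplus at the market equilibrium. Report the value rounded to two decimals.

29.39

Rewriting supply in inverse form: P = 7 + 4Q.
Equilibrium: 30 - 2Q = 7 + 4Q, so Q* = 3.8333 and P* = 22.3333.
The supply curve's price intercept is 7, so PS = (1/2)(Q*)(P* - 7) = (1/2)(3.8333)(15.3333) = 29.3889.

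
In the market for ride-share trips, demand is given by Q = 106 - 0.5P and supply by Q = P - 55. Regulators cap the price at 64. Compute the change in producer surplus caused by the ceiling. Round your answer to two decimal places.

Rewriting demand in inverse form: P = 212 - 2Q.
Rewriting supply in inverse form: P = 55 + Q.
Without the control, 212 - 2Q = 55 + Q so Q* = 52.3333 and P* = 107.3333.
At the ceiling price 64, quantity supplied is (64 - 55)/1 = 9; supply is the short side, so Q = 9 trades at P = 64.
PS goes from (1/2)(52.3333)(52.3333) = 1369.3889 to 40.5 (computed as (64 - 55)(9) - (1/2)(1)(9)^2), a change of -1328.8889.

-1328.89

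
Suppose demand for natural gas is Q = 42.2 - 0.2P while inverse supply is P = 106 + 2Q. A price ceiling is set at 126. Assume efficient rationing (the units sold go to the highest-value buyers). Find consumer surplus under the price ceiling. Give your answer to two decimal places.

600.00

Rewriting demand in inverse form: P = 211 - 5Q.
Without the control, 211 - 5Q = 106 + 2Q so Q* = 15 and P* = 136.
At the ceiling price 126, quantity supplied is (126 - 106)/2 = 10; supply is the short side, so Q = 10 trades at P = 126.
The demand price at Q = 10 is 161. CS is the trapezoid between demand and 126 over [0, 10]: (1/2)[(211 - 126) + (161 - 126)](10) = 600.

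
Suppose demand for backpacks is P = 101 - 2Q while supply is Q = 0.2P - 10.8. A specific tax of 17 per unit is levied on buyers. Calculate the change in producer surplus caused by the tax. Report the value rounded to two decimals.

-66.79

Rewriting supply in inverse form: P = 54 + 5Q.
Pre-tax equilibrium: 101 - 2Q = 54 + 5Q gives Q* = 6.7143, P* = 87.5714.
A tax on buyers shifts demand down by 17: (101 - 17) - 2Q = 54 + 5Q, so Q_t = 4.2857. Buyers pay P_b = 92.4286; sellers receive P_s = P_b - 17 = 75.4286.
PS falls from (1/2)(6.7143)(33.5714) = 112.7041 to (1/2)(4.2857)(21.4286) = 45.9184, a change of -66.7857.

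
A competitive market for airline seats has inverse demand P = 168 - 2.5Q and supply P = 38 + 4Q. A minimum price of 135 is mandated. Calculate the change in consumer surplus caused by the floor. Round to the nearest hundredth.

-282.20

Without the control, 168 - 2.5Q = 38 + 4Q so Q* = 20 and P* = 118.
At the floor price 135, quantity demanded is (168 - 135)/2.5 = 13.2; demand is the short side, so Q = 13.2 trades at P = 135.
CS goes from (1/2)(20)(50) = 500 to 217.8 (computed as (168 - 135)(13.2) - (1/2)(2.5)(13.2)^2), a change of -282.2.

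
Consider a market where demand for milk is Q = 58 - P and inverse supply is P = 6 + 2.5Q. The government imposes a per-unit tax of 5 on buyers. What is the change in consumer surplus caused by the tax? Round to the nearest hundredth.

-20.20

Rewriting demand in inverse form: P = 58 - Q.
Without the tax, 58 - Q = 6 + 2.5Q so Q* = 14.8571 and P* = 43.1429.
With the tax, buyers' net willingness to pay falls by 5: (58 - 5) - Q = 6 + 2.5Q, so Q_t = 13.4286. Buyers pay P_b = 44.5714; sellers receive P_s = P_b - 5 = 39.5714.
Consumers lose the trapezoid between P* and P_b out to Q_t plus the triangle from Q_t to Q*: change in CS = 90.1633 - 110.3673 = -20.2041.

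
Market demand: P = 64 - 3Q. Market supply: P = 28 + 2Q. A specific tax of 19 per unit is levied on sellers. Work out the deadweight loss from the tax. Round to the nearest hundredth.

36.10

Pre-tax equilibrium: 64 - 3Q = 28 + 2Q gives Q* = 7.2, P* = 42.4.
With the tax, sellers need 19 more per unit: 64 - 3Q = 28 + 2Q + 19, so Q_t = 3.4. Buyers pay P_b = 53.8; sellers receive P_s = P_b - 19 = 34.8.
The welfare triangle lost has base Q* - Q_t = 3.8 and height t = 19, so DWL = (1/2)(3.8)(19) = 36.1.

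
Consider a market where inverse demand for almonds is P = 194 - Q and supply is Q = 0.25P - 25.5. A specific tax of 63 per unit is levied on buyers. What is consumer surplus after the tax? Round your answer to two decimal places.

Rewriting supply in inverse form: P = 102 + 4Q.
Without the tax, 194 - Q = 102 + 4Q so Q* = 18.4 and P* = 175.6.
With the tax, buyers' net willingness to pay falls by 63: (194 - 63) - Q = 102 + 4Q, so Q_t = 5.8. Buyers pay P_b = 188.2; sellers receive P_s = P_b - 63 = 125.2.
Consumer surplus is the triangle under demand above P_b: (1/2)(5.8)(194 - 188.2) = 16.82.

16.82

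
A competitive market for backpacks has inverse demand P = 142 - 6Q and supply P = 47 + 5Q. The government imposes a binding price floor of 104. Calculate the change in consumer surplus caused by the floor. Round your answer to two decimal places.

Without the control, 142 - 6Q = 47 + 5Q so Q* = 8.6364 and P* = 90.1818.
At the floor price 104, quantity demanded is (142 - 104)/6 = 6.3333; demand is the short side, so Q = 6.3333 trades at P = 104.
CS goes from (1/2)(8.6364)(51.8182) = 223.7603 to 120.3333 (computed as (142 - 104)(6.3333) - (1/2)(6)(6.3333)^2), a change of -103.427.

-103.43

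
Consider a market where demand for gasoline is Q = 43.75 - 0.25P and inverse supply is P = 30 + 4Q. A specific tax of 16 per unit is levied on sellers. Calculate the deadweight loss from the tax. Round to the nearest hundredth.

Rewriting demand in inverse form: P = 175 - 4Q.
Without the tax, 175 - 4Q = 30 + 4Q so Q* = 18.125 and P* = 102.5.
A tax on sellers shifts supply up by 16: 175 - 4Q = 30 + 4Q + 16, so Q_t = 16.125. Buyers pay P_b = 110.5; sellers receive P_s = P_b - 16 = 94.5.
Deadweight loss is the triangle between the curves from Q_t to Q*: (1/2)(18.125 - 16.125)(16) = 16.

16.00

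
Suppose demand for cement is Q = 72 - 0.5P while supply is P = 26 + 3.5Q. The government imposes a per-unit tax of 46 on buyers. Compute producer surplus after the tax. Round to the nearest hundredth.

299.90

Rewriting demand in inverse form: P = 144 - 2Q.
Without the tax, 144 - 2Q = 26 + 3.5Q so Q* = 21.4545 and P* = 101.0909.
A tax on buyers shifts demand down by 46: (144 - 46) - 2Q = 26 + 3.5Q, so Q_t = 13.0909. Buyers pay P_b = 117.8182; sellers receive P_s = P_b - 46 = 71.8182.
PS = (1/2)(Q_t)(P_s - 26) = (1/2)(13.0909)(45.8182) = 299.9008.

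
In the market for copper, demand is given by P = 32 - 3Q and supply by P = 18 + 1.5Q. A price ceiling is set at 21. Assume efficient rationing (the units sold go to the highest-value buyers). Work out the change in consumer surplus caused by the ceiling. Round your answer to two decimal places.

Without the control, 32 - 3Q = 18 + 1.5Q so Q* = 3.1111 and P* = 22.6667.
At the ceiling price 21, quantity supplied is (21 - 18)/1.5 = 2; supply is the short side, so Q = 2 trades at P = 21.
CS goes from (1/2)(3.1111)(9.3333) = 14.5185 to 16 (computed as (32 - 21)(2) - (1/2)(3)(2)^2), a change of 1.4815.

1.48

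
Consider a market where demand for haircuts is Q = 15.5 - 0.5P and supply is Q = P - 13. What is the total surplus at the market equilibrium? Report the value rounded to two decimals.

54.00

Rewriting demand in inverse form: P = 31 - 2Q.
Rewriting supply in inverse form: P = 13 + Q.
Equilibrium: 31 - 2Q = 13 + Q, so Q* = 6 and P* = 19.
CS = (1/2)(6)(12) = 36 and PS = (1/2)(6)(6) = 18, so total surplus = 54.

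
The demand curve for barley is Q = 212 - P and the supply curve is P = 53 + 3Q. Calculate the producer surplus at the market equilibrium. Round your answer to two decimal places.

2370.09

Rewriting demand in inverse form: P = 212 - Q.
Equilibrium: 212 - Q = 53 + 3Q, so Q* = 39.75 and P* = 172.25.
Producer surplus is the triangle above supply below P*: (1/2)(39.75)(172.25 - 53) = (1/2)(39.75)(119.25) = 2370.0938.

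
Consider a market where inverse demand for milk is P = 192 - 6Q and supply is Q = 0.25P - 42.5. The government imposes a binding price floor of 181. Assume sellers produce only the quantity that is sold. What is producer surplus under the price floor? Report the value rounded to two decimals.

Rewriting supply in inverse form: P = 170 + 4Q.
Without the control, 192 - 6Q = 170 + 4Q so Q* = 2.2 and P* = 178.8.
At P = 181, buyers demand (192 - 181)/6 = 1.8333 while sellers would supply more, so the quantity traded is 1.8333 at price 181.
The supply price at Q = 1.8333 is 177.3333. PS is the trapezoid between 181 and supply over [0, 1.8333]: (1/2)[(181 - 170) + (181 - 177.3333)](1.8333) = 13.4444.

13.44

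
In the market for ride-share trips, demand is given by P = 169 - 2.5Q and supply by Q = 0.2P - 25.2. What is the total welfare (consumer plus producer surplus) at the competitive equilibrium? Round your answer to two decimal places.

123.27

Rewriting supply in inverse form: P = 126 + 5Q.
Set 169 - 2.5Q = 126 + 5Q, which gives 43 = 7.5Q, so Q* = 5.7333 and P* = 169 - 2.5(5.7333) = 154.6667.
CS = (1/2)(5.7333)(14.3333) = 41.0889 and PS = (1/2)(5.7333)(28.6667) = 82.1778, so total surplus = 123.2667.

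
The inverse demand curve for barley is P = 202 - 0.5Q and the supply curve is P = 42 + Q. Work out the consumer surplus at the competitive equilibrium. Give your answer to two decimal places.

Setting demand equal to supply, 160 = 1.5Q, so Q* = 106.6667 and P* = 148.6667.
The demand choke price is 202, so CS = (1/2)(Q*)(202 - P*) = (1/2)(106.6667)(53.3333) = 2844.4444.

2844.44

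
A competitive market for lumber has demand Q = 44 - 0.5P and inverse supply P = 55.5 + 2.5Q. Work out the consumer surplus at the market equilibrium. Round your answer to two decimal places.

Rewriting demand in inverse form: P = 88 - 2Q.
Equilibrium: 88 - 2Q = 55.5 + 2.5Q, so Q* = 7.2222 and P* = 73.5556.
Consumer surplus is the triangle under demand above P*: (1/2)(7.2222)(88 - 73.5556) = (1/2)(7.2222)(14.4444) = 52.1605.

52.16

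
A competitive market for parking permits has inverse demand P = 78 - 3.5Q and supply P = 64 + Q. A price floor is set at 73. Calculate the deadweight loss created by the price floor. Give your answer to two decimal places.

Free-market equilibrium: 78 - 3.5Q = 64 + Q gives Q* = 3.1111, P* = 67.1111.
At P = 73, buyers demand (78 - 73)/3.5 = 1.4286 while sellers would supply more, so the quantity traded is 1.4286 at price 73.
The lost-trades triangle has base Q* - 1.4286 = 1.6825 and height equal to the gap between the curves at Q = 1.4286, which is 73 - 65.4286 = 7.5714. DWL = (1/2)(1.6825)(7.5714) = 6.3696.

6.37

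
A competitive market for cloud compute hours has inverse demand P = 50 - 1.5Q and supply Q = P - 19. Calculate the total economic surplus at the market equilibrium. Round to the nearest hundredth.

Rewriting supply in inverse form: P = 19 + Q.
Setting demand equal to supply, 31 = 2.5Q, so Q* = 12.4 and P* = 31.4.
Total surplus is the full triangle between the curves from 0 to Q*: (1/2)(12.4)(50 - 19) = 192.2.

192.20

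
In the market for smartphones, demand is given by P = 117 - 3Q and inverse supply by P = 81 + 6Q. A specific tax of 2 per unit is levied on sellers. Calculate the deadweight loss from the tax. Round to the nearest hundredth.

Pre-tax equilibrium: 117 - 3Q = 81 + 6Q gives Q* = 4, P* = 105.
With the tax, sellers need 2 more per unit: 117 - 3Q = 81 + 6Q + 2, so Q_t = 3.7778. Buyers pay P_b = 105.6667; sellers receive P_s = P_b - 2 = 103.6667.
Deadweight loss is the triangle between the curves from Q_t to Q*: (1/2)(4 - 3.7778)(2) = 0.2222.

0.22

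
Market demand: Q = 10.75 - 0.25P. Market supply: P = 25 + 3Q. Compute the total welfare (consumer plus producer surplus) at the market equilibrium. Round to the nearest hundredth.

Rewriting demand in inverse form: P = 43 - 4Q.
Equilibrium: 43 - 4Q = 25 + 3Q, so Q* = 2.5714 and P* = 32.7143.
CS = (1/2)(2.5714)(10.2857) = 13.2245 and PS = (1/2)(2.5714)(7.7143) = 9.9184, so total surplus = 23.1429.

23.14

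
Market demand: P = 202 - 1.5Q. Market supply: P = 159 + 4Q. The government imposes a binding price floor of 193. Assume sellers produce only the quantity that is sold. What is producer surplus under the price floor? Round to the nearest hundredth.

Free-market equilibrium: 202 - 1.5Q = 159 + 4Q gives Q* = 7.8182, P* = 190.2727.
At P = 193, buyers demand (202 - 193)/1.5 = 6 while sellers would supply more, so the quantity traded is 6 at price 193.
The supply price at Q = 6 is 183. PS is the trapezoid between 193 and supply over [0, 6]: (1/2)[(193 - 159) + (193 - 183)](6) = 132.

132.00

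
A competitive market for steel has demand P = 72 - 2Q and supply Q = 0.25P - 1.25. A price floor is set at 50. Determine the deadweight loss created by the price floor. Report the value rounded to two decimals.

Rewriting supply in inverse form: P = 5 + 4Q.
Free-market equilibrium: 72 - 2Q = 5 + 4Q gives Q* = 11.1667, P* = 49.6667.
At P = 50, buyers demand (72 - 50)/2 = 11 while sellers would supply more, so the quantity traded is 11 at price 50.
At Q = 11 the demand price is 50 and the supply price is 49. Deadweight loss is the triangle between the curves from 11 to 11.1667: (1/2)(50 - 49)(11.1667 - 11) = 0.0833.

0.08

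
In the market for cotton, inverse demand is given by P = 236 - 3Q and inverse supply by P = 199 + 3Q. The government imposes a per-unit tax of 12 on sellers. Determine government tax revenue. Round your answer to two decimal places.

Without the tax, 236 - 3Q = 199 + 3Q so Q* = 6.1667 and P* = 217.5.
With the tax, sellers need 12 more per unit: 236 - 3Q = 199 + 3Q + 12, so Q_t = 4.1667. Buyers pay P_b = 223.5; sellers receive P_s = P_b - 12 = 211.5.
Tax revenue = t x Q_t = 12 x 4.1667 = 50.

50.00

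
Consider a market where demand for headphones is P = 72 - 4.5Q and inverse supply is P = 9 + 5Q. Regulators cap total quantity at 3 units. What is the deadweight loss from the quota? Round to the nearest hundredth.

62.64

Unrestricted equilibrium: Q* = (72 - 9)/(4.5 + 5) = 6.6316.
At Q = 3 the demand price is 72 - 4.5(3) = 58.5 and the supply price is 9 + 5(3) = 24.
Deadweight loss is the triangle between the curves from 3 to 6.6316: (1/2)(58.5 - 24)(6.6316 - 3) = 62.6447.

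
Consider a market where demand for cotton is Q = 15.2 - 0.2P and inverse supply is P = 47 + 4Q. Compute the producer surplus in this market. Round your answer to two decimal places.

20.77

Rewriting demand in inverse form: P = 76 - 5Q.
Equilibrium: 76 - 5Q = 47 + 4Q, so Q* = 3.2222 and P* = 59.8889.
The supply curve's price intercept is 47, so PS = (1/2)(Q*)(P* - 47) = (1/2)(3.2222)(12.8889) = 20.7654.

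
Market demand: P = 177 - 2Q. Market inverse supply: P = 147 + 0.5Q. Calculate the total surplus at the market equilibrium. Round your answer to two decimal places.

Set 177 - 2Q = 147 + 0.5Q, which gives 30 = 2.5Q, so Q* = 12 and P* = 177 - 2(12) = 153.
CS = (1/2)(12)(24) = 144 and PS = (1/2)(12)(6) = 36, so total surplus = 180.

180.00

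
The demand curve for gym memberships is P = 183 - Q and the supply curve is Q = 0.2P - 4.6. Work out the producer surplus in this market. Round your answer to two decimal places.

1777.78

Rewriting supply in inverse form: P = 23 + 5Q.
Setting demand equal to supply, 160 = 6Q, so Q* = 26.6667 and P* = 156.3333.
The supply curve's price intercept is 23, so PS = (1/2)(Q*)(P* - 23) = (1/2)(26.6667)(133.3333) = 1777.7778.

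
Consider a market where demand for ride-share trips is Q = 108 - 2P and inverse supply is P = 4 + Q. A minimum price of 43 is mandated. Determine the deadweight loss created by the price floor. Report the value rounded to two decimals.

96.33

Rewriting demand in inverse form: P = 54 - 0.5Q.
Free-market equilibrium: 54 - 0.5Q = 4 + Q gives Q* = 33.3333, P* = 37.3333.
At P = 43, buyers demand (54 - 43)/0.5 = 22 while sellers would supply more, so the quantity traded is 22 at price 43.
At Q = 22 the demand price is 43 and the supply price is 26. Deadweight loss is the triangle between the curves from 22 to 33.3333: (1/2)(43 - 26)(33.3333 - 22) = 96.3333.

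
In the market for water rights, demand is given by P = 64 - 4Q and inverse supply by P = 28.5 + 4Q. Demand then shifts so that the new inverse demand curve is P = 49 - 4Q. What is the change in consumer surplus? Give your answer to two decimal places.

-26.25

Initial equilibrium: Q_0 = 4.4375, P_0 = 46.25; CS_0 = (1/2)(4.4375)(17.75) = 39.3828, PS_0 = (1/2)(4.4375)(17.75) = 39.3828.
New equilibrium: 49 - 4Q = 28.5 + 4Q gives Q_1 = 2.5625, P_1 = 38.75; CS_1 = 13.1328, PS_1 = 13.1328.
Change in consumer surplus = 13.1328 - 39.3828 = -26.25.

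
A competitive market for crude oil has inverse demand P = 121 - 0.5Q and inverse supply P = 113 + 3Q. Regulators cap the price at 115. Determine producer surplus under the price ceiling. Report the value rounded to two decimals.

Without the control, 121 - 0.5Q = 113 + 3Q so Q* = 2.2857 and P* = 119.8571.
At the ceiling price 115, quantity supplied is (115 - 113)/3 = 0.6667; supply is the short side, so Q = 0.6667 trades at P = 115.
PS is the triangle above supply below 115: (1/2)(0.6667)(115 - 113) = 0.6667.

0.67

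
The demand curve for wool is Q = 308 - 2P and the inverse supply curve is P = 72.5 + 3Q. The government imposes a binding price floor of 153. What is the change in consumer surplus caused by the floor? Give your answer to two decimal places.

-134.56

Rewriting demand in inverse form: P = 154 - 0.5Q.
Free-market equilibrium: 154 - 0.5Q = 72.5 + 3Q gives Q* = 23.2857, P* = 142.3571.
At P = 153, buyers demand (154 - 153)/0.5 = 2 while sellers would supply more, so the quantity traded is 2 at price 153.
CS goes from (1/2)(23.2857)(11.6429) = 135.5561 to 1 (computed as (154 - 153)(2) - (1/2)(0.5)(2)^2), a change of -134.5561.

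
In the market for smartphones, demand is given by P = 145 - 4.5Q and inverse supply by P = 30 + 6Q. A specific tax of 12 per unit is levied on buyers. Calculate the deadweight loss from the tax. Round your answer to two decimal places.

Pre-tax equilibrium: 145 - 4.5Q = 30 + 6Q gives Q* = 10.9524, P* = 95.7143.
A tax on buyers shifts demand down by 12: (145 - 12) - 4.5Q = 30 + 6Q, so Q_t = 9.8095. Buyers pay P_b = 100.8571; sellers receive P_s = P_b - 12 = 88.8571.
The welfare triangle lost has base Q* - Q_t = 1.1429 and height t = 12, so DWL = (1/2)(1.1429)(12) = 6.8571.

6.86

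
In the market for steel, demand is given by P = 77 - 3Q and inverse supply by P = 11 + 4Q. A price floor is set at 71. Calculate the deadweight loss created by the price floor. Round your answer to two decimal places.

Without the control, 77 - 3Q = 11 + 4Q so Q* = 9.4286 and P* = 48.7143.
At the floor price 71, quantity demanded is (77 - 71)/3 = 2; demand is the short side, so Q = 2 trades at P = 71.
At Q = 2 the demand price is 71 and the supply price is 19. Deadweight loss is the triangle between the curves from 2 to 9.4286: (1/2)(71 - 19)(9.4286 - 2) = 193.1429.

193.14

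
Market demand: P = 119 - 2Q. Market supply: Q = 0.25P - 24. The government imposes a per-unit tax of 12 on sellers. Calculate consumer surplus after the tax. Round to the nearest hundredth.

3.36

Rewriting supply in inverse form: P = 96 + 4Q.
Without the tax, 119 - 2Q = 96 + 4Q so Q* = 3.8333 and P* = 111.3333.
With the tax, sellers need 12 more per unit: 119 - 2Q = 96 + 4Q + 12, so Q_t = 1.8333. Buyers pay P_b = 115.3333; sellers receive P_s = P_b - 12 = 103.3333.
CS = (1/2)(Q_t)(119 - P_b) = (1/2)(1.8333)(3.6667) = 3.3611.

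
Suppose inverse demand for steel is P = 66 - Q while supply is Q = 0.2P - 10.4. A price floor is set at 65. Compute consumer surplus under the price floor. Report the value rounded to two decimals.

0.50

Rewriting supply in inverse form: P = 52 + 5Q.
Free-market equilibrium: 66 - Q = 52 + 5Q gives Q* = 2.3333, P* = 63.6667.
At P = 65, buyers demand (66 - 65)/1 = 1 while sellers would supply more, so the quantity traded is 1 at price 65.
CS is the triangle under demand above 65: (1/2)(1)(66 - 65) = 0.5.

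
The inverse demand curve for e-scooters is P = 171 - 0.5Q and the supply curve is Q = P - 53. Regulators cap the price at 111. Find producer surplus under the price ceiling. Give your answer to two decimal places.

1682.00

Rewriting supply in inverse form: P = 53 + Q.
Without the control, 171 - 0.5Q = 53 + Q so Q* = 78.6667 and P* = 131.6667.
At the ceiling price 111, quantity supplied is (111 - 53)/1 = 58; supply is the short side, so Q = 58 trades at P = 111.
PS is the triangle above supply below 111: (1/2)(58)(111 - 53) = 1682.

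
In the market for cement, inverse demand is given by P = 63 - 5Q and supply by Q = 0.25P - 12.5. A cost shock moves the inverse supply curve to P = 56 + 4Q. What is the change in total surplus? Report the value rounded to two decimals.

-6.67

Rewriting supply in inverse form: P = 50 + 4Q.
Initial equilibrium: Q_0 = 1.4444, P_0 = 55.7778; CS_0 = (1/2)(1.4444)(7.2222) = 5.216, PS_0 = (1/2)(1.4444)(5.7778) = 4.1728.
New equilibrium: 63 - 5Q = 56 + 4Q gives Q_1 = 0.7778, P_1 = 59.1111; CS_1 = 1.5123, PS_1 = 1.2099.
Change in total surplus = (1.5123 + 1.2099) - (5.216 + 4.1728) = -6.6667.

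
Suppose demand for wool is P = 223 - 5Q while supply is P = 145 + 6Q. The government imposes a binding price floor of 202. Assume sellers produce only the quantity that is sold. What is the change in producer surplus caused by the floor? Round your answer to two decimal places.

Without the control, 223 - 5Q = 145 + 6Q so Q* = 7.0909 and P* = 187.5455.
At P = 202, buyers demand (223 - 202)/5 = 4.2 while sellers would supply more, so the quantity traded is 4.2 at price 202.
PS goes from (1/2)(7.0909)(42.5455) = 150.843 to 186.48 (computed as (202 - 145)(4.2) - (1/2)(6)(4.2)^2), a change of 35.637.

35.64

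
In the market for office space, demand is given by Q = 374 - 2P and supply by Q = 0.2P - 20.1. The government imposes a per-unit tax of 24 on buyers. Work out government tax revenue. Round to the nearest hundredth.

272.73

Rewriting demand in inverse form: P = 187 - 0.5Q.
Rewriting supply in inverse form: P = 100.5 + 5Q.
Pre-tax equilibrium: 187 - 0.5Q = 100.5 + 5Q gives Q* = 15.7273, P* = 179.1364.
With the tax, buyers' net willingness to pay falls by 24: (187 - 24) - 0.5Q = 100.5 + 5Q, so Q_t = 11.3636. Buyers pay P_b = 181.3182; sellers receive P_s = P_b - 24 = 157.3182.
Tax revenue = t x Q_t = 24 x 11.3636 = 272.7273.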